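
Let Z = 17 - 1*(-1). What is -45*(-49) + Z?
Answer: 2223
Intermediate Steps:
Z = 18 (Z = 17 + 1 = 18)
-45*(-49) + Z = -45*(-49) + 18 = 2205 + 18 = 2223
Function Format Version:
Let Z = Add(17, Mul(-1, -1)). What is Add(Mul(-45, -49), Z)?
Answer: 2223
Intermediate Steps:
Z = 18 (Z = Add(17, 1) = 18)
Add(Mul(-45, -49), Z) = Add(Mul(-45, -49), 18) = Add(2205, 18) = 2223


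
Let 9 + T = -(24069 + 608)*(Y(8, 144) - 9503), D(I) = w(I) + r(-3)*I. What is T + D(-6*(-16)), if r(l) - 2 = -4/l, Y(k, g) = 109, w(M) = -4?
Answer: 231816045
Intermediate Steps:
r(l) = 2 - 4/l
D(I) = -4 + 10*I/3 (D(I) = -4 + (2 - 4/(-3))*I = -4 + (2 - 4*(-⅓))*I = -4 + (2 + 4/3)*I = -4 + 10*I/3)
T = 231815729 (T = -9 - (24069 + 608)*(109 - 9503) = -9 - 24677*(-9394) = -9 - 1*(-231815738) = -9 + 231815738 = 231815729)
T + D(-6*(-16)) = 231815729 + (-4 + 10*(-6*(-16))/3) = 231815729 + (-4 + (10/3)*96) = 231815729 + (-4 + 320) = 231815729 + 316 = 231816045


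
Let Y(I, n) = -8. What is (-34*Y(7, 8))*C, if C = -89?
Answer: -24208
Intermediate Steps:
(-34*Y(7, 8))*C = -34*(-8)*(-89) = 272*(-89) = -24208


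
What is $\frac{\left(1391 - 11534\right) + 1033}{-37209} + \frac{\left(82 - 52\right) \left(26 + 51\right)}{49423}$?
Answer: $\frac{48745120}{167180037} \approx 0.29157$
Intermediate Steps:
$\frac{\left(1391 - 11534\right) + 1033}{-37209} + \frac{\left(82 - 52\right) \left(26 + 51\right)}{49423} = \left(-10143 + 1033\right) \left(- \frac{1}{37209}\right) + 30 \cdot 77 \cdot \frac{1}{49423} = \left(-9110\right) \left(- \frac{1}{37209}\right) + 2310 \cdot \frac{1}{49423} = \frac{9110}{37209} + \frac{210}{4493} = \frac{48745120}{167180037}$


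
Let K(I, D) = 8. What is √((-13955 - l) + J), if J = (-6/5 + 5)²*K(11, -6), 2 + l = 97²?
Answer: I*√581162/5 ≈ 152.47*I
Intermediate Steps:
l = 9407 (l = -2 + 97² = -2 + 9409 = 9407)
J = 2888/25 (J = (-6/5 + 5)²*8 = (19/5)²*8 = (361/25)*8 = 2888/25 ≈ 115.52)
√((-13955 - l) + J) = √((-13955 - 1*9407) + 2888/25) = √((-13955 - 9407) + 2888/25) = √(-23362 + 2888/25) = √(-581162/25) = I*√581162/5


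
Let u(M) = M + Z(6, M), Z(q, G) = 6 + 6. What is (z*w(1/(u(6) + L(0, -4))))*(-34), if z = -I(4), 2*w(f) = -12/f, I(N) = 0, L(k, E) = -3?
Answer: 0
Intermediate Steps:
Z(q, G) = 12
u(M) = 12 + M (u(M) = M + 12 = 12 + M)
w(f) = -6/f (w(f) = (-12/f)/2 = -6/f)
z = 0 (z = -1*0 = 0)
(z*w(1/(u(6) + L(0, -4))))*(-34) = (0*(-6/(1/((12 + 6) - 3))))*(-34) = (0*(-6/(1/(18 - 3))))*(-34) = (0*(-6/(1/15)))*(-34) = (0*(-6/1/15))*(-34) = (0*(-6*15))*(-34) = (0*(-90))*(-34) = 0*(-34) = 0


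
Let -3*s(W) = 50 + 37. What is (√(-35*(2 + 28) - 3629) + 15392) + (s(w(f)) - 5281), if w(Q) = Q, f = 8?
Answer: 10082 + I*√4679 ≈ 10082.0 + 68.403*I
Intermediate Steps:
s(W) = -29 (s(W) = -(50 + 37)/3 = -⅓*87 = -29)
(√(-35*(2 + 28) - 3629) + 15392) + (s(w(f)) - 5281) = (√(-35*(2 + 28) - 3629) + 15392) + (-29 - 5281) = (√(-35*30 - 3629) + 15392) - 5310 = (√(-1050 - 3629) + 15392) - 5310 = (√(-4679) + 15392) - 5310 = (I*√4679 + 15392) - 5310 = (15392 + I*√4679) - 5310 = 10082 + I*√4679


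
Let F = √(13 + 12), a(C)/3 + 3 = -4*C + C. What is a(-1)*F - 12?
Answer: -12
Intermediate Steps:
a(C) = -9 - 9*C (a(C) = -9 + 3*(-4*C + C) = -9 + 3*(-3*C) = -9 - 9*C)
F = 5 (F = √25 = 5)
a(-1)*F - 12 = (-9 - 9*(-1))*5 - 12 = (-9 + 9)*5 - 12 = 0*5 - 12 = 0 - 12 = -12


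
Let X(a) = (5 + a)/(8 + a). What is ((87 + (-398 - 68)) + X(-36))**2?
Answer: 111957561/784 ≈ 1.4280e+5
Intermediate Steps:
X(a) = (5 + a)/(8 + a)
((87 + (-398 - 68)) + X(-36))**2 = ((87 + (-398 - 68)) + (5 - 36)/(8 - 36))**2 = ((87 - 466) - 31/(-28))**2 = (-379 - 1/28*(-31))**2 = (-379 + 31/28)**2 = (-10581/28)**2 = 111957561/784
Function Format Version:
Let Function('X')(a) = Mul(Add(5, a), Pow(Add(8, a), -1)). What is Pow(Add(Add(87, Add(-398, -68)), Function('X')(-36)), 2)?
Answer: Rational(111957561, 784) ≈ 1.4280e+5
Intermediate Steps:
Function('X')(a) = Mul(Pow(Add(8, a), -1), Add(5, a))
Pow(Add(Add(87, Add(-398, -68)), Function('X')(-36)), 2) = Pow(Add(Add(87, Add(-398, -68)), Mul(Pow(Add(8, -36), -1), Add(5, -36))), 2) = Pow(Add(Add(87, -466), Mul(Pow(-28, -1), -31)), 2) = Pow(Add(-379, Mul(Rational(-1, 28), -31)), 2) = Pow(Add(-379, Rational(31, 28)), 2) = Pow(Rational(-10581, 28), 2) = Rational(111957561, 784)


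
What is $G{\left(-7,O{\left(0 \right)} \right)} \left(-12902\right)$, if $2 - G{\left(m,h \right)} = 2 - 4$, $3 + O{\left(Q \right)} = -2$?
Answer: $-51608$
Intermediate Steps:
$O{\left(Q \right)} = -5$ ($O{\left(Q \right)} = -3 - 2 = -5$)
$G{\left(m,h \right)} = 4$ ($G{\left(m,h \right)} = 2 - \left(2 - 4\right) = 2 - -2 = 2 + 2 = 4$)
$G{\left(-7,O{\left(0 \right)} \right)} \left(-12902\right) = 4 \left(-12902\right) = -51608$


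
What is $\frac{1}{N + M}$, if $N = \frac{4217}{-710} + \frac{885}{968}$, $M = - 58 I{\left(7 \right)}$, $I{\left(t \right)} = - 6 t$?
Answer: $\frac{343640}{835380187} \approx 0.00041136$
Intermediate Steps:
$M = 2436$ ($M = - 58 \left(\left(-6\right) 7\right) = \left(-58\right) \left(-42\right) = 2436$)
$N = - \frac{1726853}{343640}$ ($N = 4217 \left(- \frac{1}{710}\right) + 885 \cdot \frac{1}{968} = - \frac{4217}{710} + \frac{885}{968} = - \frac{1726853}{343640} \approx -5.0252$)
$\frac{1}{N + M} = \frac{1}{- \frac{1726853}{343640} + 2436} = \frac{1}{\frac{835380187}{343640}} = \frac{343640}{835380187}$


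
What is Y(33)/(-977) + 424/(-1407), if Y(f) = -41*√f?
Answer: -424/1407 + 41*√33/977 ≈ -0.060279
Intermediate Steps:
Y(33)/(-977) + 424/(-1407) = -41*√33/(-977) + 424/(-1407) = -41*√33*(-1/977) + 424*(-1/1407) = 41*√33/977 - 424/1407 = -424/1407 + 41*√33/977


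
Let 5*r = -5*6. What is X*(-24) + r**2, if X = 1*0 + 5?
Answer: -84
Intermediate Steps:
X = 5 (X = 0 + 5 = 5)
r = -6 (r = (-5*6)/5 = (1/5)*(-30) = -6)
X*(-24) + r**2 = 5*(-24) + (-6)**2 = -120 + 36 = -84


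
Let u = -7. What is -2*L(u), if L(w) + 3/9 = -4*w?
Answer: -166/3 ≈ -55.333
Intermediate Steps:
L(w) = -⅓ - 4*w
-2*L(u) = -2*(-⅓ - 4*(-7)) = -2*(-⅓ + 28) = -2*83/3 = -166/3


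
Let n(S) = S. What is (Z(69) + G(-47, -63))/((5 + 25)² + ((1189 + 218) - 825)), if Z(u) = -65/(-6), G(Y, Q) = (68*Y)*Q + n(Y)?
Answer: 1207871/8892 ≈ 135.84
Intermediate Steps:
G(Y, Q) = Y + 68*Q*Y (G(Y, Q) = (68*Y)*Q + Y = 68*Q*Y + Y = Y + 68*Q*Y)
Z(u) = 65/6 (Z(u) = -65*(-⅙) = 65/6)
(Z(69) + G(-47, -63))/((5 + 25)² + ((1189 + 218) - 825)) = (65/6 - 47*(1 + 68*(-63)))/((5 + 25)² + ((1189 + 218) - 825)) = (65/6 - 47*(1 - 4284))/(30² + (1407 - 825)) = (65/6 - 47*(-4283))/(900 + 582) = (65/6 + 201301)/1482 = (1207871/6)*(1/1482) = 1207871/8892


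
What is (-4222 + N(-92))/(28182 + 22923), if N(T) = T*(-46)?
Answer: 2/10221 ≈ 0.00019568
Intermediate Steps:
N(T) = -46*T
(-4222 + N(-92))/(28182 + 22923) = (-4222 - 46*(-92))/(28182 + 22923) = (-4222 + 4232)/51105 = 10*(1/51105) = 2/10221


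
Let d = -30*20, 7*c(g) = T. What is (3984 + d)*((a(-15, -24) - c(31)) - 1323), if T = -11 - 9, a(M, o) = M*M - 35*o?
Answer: -6043824/7 ≈ -8.6340e+5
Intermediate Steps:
a(M, o) = M**2 - 35*o
T = -20
c(g) = -20/7 (c(g) = (1/7)*(-20) = -20/7)
d = -600
(3984 + d)*((a(-15, -24) - c(31)) - 1323) = (3984 - 600)*((((-15)**2 - 35*(-24)) - 1*(-20/7)) - 1323) = 3384*(((225 + 840) + 20/7) - 1323) = 3384*((1065 + 20/7) - 1323) = 3384*(7475/7 - 1323) = 3384*(-1786/7) = -6043824/7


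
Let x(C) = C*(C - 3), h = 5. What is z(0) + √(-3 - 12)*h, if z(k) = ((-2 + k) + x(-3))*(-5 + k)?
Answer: -80 + 5*I*√15 ≈ -80.0 + 19.365*I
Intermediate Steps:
x(C) = C*(-3 + C)
z(k) = (-5 + k)*(16 + k) (z(k) = ((-2 + k) - 3*(-3 - 3))*(-5 + k) = ((-2 + k) - 3*(-6))*(-5 + k) = ((-2 + k) + 18)*(-5 + k) = (16 + k)*(-5 + k) = (-5 + k)*(16 + k))
z(0) + √(-3 - 12)*h = (-80 + 0² + 11*0) + √(-3 - 12)*5 = (-80 + 0 + 0) + √(-15)*5 = -80 + (I*√15)*5 = -80 + 5*I*√15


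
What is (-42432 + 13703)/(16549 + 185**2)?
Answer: -28729/50774 ≈ -0.56582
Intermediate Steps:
(-42432 + 13703)/(16549 + 185**2) = -28729/(16549 + 34225) = -28729/50774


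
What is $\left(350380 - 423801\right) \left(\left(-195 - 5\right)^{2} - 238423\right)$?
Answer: $14568415083$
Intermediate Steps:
$\left(350380 - 423801\right) \left(\left(-195 - 5\right)^{2} - 238423\right) = - 73421 \left(\left(-200\right)^{2} - 238423\right) = - 73421 \left(40000 - 238423\right) = \left(-73421\right) \left(-198423\right) = 14568415083$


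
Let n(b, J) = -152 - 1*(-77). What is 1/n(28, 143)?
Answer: -1/75 ≈ -0.013333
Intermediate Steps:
n(b, J) = -75 (n(b, J) = -152 + 77 = -75)
1/n(28, 143) = 1/(-75) = -1/75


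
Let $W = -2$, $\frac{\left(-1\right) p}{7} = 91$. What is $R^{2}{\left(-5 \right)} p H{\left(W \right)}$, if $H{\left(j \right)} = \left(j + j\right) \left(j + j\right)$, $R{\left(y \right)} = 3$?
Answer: $-91728$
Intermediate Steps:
$p = -637$ ($p = \left(-7\right) 91 = -637$)
$H{\left(j \right)} = 4 j^{2}$ ($H{\left(j \right)} = 2 j 2 j = 4 j^{2}$)
$R^{2}{\left(-5 \right)} p H{\left(W \right)} = 3^{2} \left(-637\right) 4 \left(-2\right)^{2} = 9 \left(-637\right) 4 \cdot 4 = \left(-5733\right) 16 = -91728$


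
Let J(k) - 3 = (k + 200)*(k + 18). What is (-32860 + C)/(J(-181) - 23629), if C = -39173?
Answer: 72033/26723 ≈ 2.6955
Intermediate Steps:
J(k) = 3 + (18 + k)*(200 + k) (J(k) = 3 + (k + 200)*(k + 18) = 3 + (200 + k)*(18 + k) = 3 + (18 + k)*(200 + k))
(-32860 + C)/(J(-181) - 23629) = (-32860 - 39173)/((3603 + (-181)² + 218*(-181)) - 23629) = -72033/((3603 + 32761 - 39458) - 23629) = -72033/(-3094 - 23629) = -72033/(-26723) = -72033*(-1/26723) = 72033/26723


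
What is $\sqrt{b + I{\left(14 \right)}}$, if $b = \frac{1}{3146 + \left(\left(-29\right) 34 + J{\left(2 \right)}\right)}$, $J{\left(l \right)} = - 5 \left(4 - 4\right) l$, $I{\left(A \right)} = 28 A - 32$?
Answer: $\frac{\sqrt{11664015}}{180} \approx 18.974$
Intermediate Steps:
$I{\left(A \right)} = -32 + 28 A$
$J{\left(l \right)} = 0$ ($J{\left(l \right)} = \left(-5\right) 0 l = 0 l = 0$)
$b = \frac{1}{2160}$ ($b = \frac{1}{3146 + \left(\left(-29\right) 34 + 0\right)} = \frac{1}{3146 + \left(-986 + 0\right)} = \frac{1}{3146 - 986} = \frac{1}{2160} \approx 0.00046296$)
$\sqrt{b + I{\left(14 \right)}} = \sqrt{\frac{1}{2160} + \left(-32 + 28 \cdot 14\right)} = \sqrt{\frac{1}{2160} + \left(-32 + 392\right)} = \sqrt{\frac{1}{2160} + 360} = \sqrt{\frac{777601}{2160}} = \frac{\sqrt{11664015}}{180}$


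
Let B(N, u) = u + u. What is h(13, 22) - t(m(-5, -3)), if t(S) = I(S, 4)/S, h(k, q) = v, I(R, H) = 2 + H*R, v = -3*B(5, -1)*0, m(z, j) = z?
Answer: -18/5 ≈ -3.6000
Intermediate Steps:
B(N, u) = 2*u
v = 0 (v = -6*(-1)*0 = -3*(-2)*0 = 6*0 = 0)
h(k, q) = 0
t(S) = (2 + 4*S)/S
h(13, 22) - t(m(-5, -3)) = 0 - (4 + 2/(-5)) = 0 - (4 + 2*(-⅕)) = 0 - (4 - ⅖) = 0 - 1*18/5 = 0 - 18/5 = -18/5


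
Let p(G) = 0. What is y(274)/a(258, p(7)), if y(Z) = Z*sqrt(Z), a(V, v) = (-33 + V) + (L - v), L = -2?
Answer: 274*sqrt(274)/223 ≈ 20.339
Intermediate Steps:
a(V, v) = -35 + V - v (a(V, v) = (-33 + V) + (-2 - v) = -35 + V - v)
y(Z) = Z**(3/2)
y(274)/a(258, p(7)) = 274**(3/2)/(-35 + 258 - 1*0) = (274*sqrt(274))/(-35 + 258 + 0) = (274*sqrt(274))/223 = (274*sqrt(274))*(1/223) = 274*sqrt(274)/223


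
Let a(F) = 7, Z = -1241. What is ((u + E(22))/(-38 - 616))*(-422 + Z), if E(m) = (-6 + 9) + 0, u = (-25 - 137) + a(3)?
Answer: -126388/327 ≈ -386.51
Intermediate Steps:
u = -155 (u = (-25 - 137) + 7 = -162 + 7 = -155)
E(m) = 3 (E(m) = 3 + 0 = 3)
((u + E(22))/(-38 - 616))*(-422 + Z) = ((-155 + 3)/(-38 - 616))*(-422 - 1241) = -152/(-654)*(-1663) = -152*(-1/654)*(-1663) = (76/327)*(-1663) = -126388/327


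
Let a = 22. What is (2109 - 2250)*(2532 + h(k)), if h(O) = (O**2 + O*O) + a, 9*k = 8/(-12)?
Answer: -87508078/243 ≈ -3.6012e+5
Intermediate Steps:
k = -2/27 (k = (8/(-12))/9 = (8*(-1/12))/9 = (1/9)*(-2/3) = -2/27 ≈ -0.074074)
h(O) = 22 + 2*O**2 (h(O) = (O**2 + O*O) + 22 = (O**2 + O**2) + 22 = 2*O**2 + 22 = 22 + 2*O**2)
(2109 - 2250)*(2532 + h(k)) = (2109 - 2250)*(2532 + (22 + 2*(-2/27)**2)) = -141*(2532 + (22 + 2*(4/729))) = -141*(2532 + (22 + 8/729)) = -141*(2532 + 16046/729) = -141*1861874/729 = -87508078/243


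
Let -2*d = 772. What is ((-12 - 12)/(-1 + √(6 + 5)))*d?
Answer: 4632/5 + 4632*√11/5 ≈ 3998.9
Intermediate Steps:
d = -386 (d = -½*772 = -386)
((-12 - 12)/(-1 + √(6 + 5)))*d = ((-12 - 12)/(-1 + √(6 + 5)))*(-386) = -24/(-1 + √11)*(-386) = 9264/(-1 + √11)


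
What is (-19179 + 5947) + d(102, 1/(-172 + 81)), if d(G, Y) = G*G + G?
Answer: -2726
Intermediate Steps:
d(G, Y) = G + G² (d(G, Y) = G² + G = G + G²)
(-19179 + 5947) + d(102, 1/(-172 + 81)) = (-19179 + 5947) + 102*(1 + 102) = -13232 + 102*103 = -13232 + 10506 = -2726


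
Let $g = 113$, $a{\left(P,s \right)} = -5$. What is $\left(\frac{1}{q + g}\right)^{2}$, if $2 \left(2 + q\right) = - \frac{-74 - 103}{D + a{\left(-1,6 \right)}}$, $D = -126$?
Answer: $\frac{68644}{835499025} \approx 8.2159 \cdot 10^{-5}$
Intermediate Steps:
$q = - \frac{701}{262}$ ($q = -2 + \frac{\left(-1\right) \frac{-74 - 103}{-126 - 5}}{2} = -2 + \frac{\left(-1\right) \left(- \frac{177}{-131}\right)}{2} = -2 + \frac{\left(-1\right) \left(\left(-177\right) \left(- \frac{1}{131}\right)\right)}{2} = -2 + \frac{\left(-1\right) \frac{177}{131}}{2} = -2 + \frac{1}{2} \left(- \frac{177}{131}\right) = -2 - \frac{177}{262} = - \frac{701}{262} \approx -2.6756$)
$\left(\frac{1}{q + g}\right)^{2} = \left(\frac{1}{- \frac{701}{262} + 113}\right)^{2} = \left(\frac{1}{\frac{28905}{262}}\right)^{2} = \left(\frac{262}{28905}\right)^{2} = \frac{68644}{835499025}$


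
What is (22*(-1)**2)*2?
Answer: 44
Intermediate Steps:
(22*(-1)**2)*2 = (22*1)*2 = 22*2 = 44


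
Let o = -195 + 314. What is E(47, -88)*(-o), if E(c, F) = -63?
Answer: 7497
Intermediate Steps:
o = 119
E(47, -88)*(-o) = -(-63)*119 = -63*(-119) = 7497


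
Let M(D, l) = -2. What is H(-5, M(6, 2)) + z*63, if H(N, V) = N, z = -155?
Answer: -9770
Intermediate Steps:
H(-5, M(6, 2)) + z*63 = -5 - 155*63 = -5 - 9765 = -9770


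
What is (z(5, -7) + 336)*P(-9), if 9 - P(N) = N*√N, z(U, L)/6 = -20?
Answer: 1944 + 5832*I ≈ 1944.0 + 5832.0*I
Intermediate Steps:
z(U, L) = -120 (z(U, L) = 6*(-20) = -120)
P(N) = 9 - N^(3/2) (P(N) = 9 - N*√N = 9 - N^(3/2))
(z(5, -7) + 336)*P(-9) = (-120 + 336)*(9 - (-9)^(3/2)) = 216*(9 - (-27)*I) = 216*(9 + 27*I) = 1944 + 5832*I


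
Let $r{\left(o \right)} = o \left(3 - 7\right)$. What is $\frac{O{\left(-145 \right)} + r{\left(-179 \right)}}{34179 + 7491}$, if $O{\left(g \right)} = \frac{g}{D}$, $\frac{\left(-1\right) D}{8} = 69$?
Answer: $\frac{395377}{23001840} \approx 0.017189$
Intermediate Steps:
$D = -552$ ($D = \left(-8\right) 69 = -552$)
$O{\left(g \right)} = - \frac{g}{552}$ ($O{\left(g \right)} = \frac{g}{-552} = g \left(- \frac{1}{552}\right) = - \frac{g}{552}$)
$r{\left(o \right)} = - 4 o$ ($r{\left(o \right)} = o \left(-4\right) = - 4 o$)
$\frac{O{\left(-145 \right)} + r{\left(-179 \right)}}{34179 + 7491} = \frac{\left(- \frac{1}{552}\right) \left(-145\right) - -716}{34179 + 7491} = \frac{\frac{145}{552} + 716}{41670} = \frac{395377}{552} \cdot \frac{1}{41670} = \frac{395377}{23001840}$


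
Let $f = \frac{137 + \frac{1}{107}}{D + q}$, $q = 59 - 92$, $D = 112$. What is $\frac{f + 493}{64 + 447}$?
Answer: $\frac{597427}{617069} \approx 0.96817$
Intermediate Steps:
$q = -33$
$f = \frac{14660}{8453}$ ($f = \frac{137 + \frac{1}{107}}{112 - 33} = \frac{137 + \frac{1}{107}}{79} = \frac{14660}{107} \cdot \frac{1}{79} = \frac{14660}{8453} \approx 1.7343$)
$\frac{f + 493}{64 + 447} = \frac{\frac{14660}{8453} + 493}{64 + 447} = \frac{4181989}{8453 \cdot 511} = \frac{4181989}{8453} \cdot \frac{1}{511} = \frac{597427}{617069}$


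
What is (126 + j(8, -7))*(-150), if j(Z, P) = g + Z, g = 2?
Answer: -20400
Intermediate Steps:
j(Z, P) = 2 + Z
(126 + j(8, -7))*(-150) = (126 + (2 + 8))*(-150) = (126 + 10)*(-150) = 136*(-150) = -20400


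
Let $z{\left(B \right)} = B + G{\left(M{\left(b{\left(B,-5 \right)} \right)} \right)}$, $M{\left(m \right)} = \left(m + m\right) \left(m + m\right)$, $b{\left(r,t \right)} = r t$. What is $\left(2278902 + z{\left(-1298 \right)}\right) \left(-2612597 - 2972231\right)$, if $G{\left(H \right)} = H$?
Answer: $-953654081963312$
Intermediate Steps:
$M{\left(m \right)} = 4 m^{2}$ ($M{\left(m \right)} = 2 m 2 m = 4 m^{2}$)
$z{\left(B \right)} = B + 100 B^{2}$ ($z{\left(B \right)} = B + 4 \left(B \left(-5\right)\right)^{2} = B + 4 \left(- 5 B\right)^{2} = B + 4 \cdot 25 B^{2} = B + 100 B^{2}$)
$\left(2278902 + z{\left(-1298 \right)}\right) \left(-2612597 - 2972231\right) = \left(2278902 - 1298 \left(1 + 100 \left(-1298\right)\right)\right) \left(-2612597 - 2972231\right) = \left(2278902 - 1298 \left(1 - 129800\right)\right) \left(-5584828\right) = \left(2278902 - -168479102\right) \left(-5584828\right) = \left(2278902 + 168479102\right) \left(-5584828\right) = 170758004 \left(-5584828\right) = -953654081963312$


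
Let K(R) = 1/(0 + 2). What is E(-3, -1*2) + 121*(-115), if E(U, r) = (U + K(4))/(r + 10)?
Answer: -222645/16 ≈ -13915.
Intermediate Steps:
K(R) = ½ (K(R) = 1/2 = ½)
E(U, r) = (½ + U)/(10 + r) (E(U, r) = (U + ½)/(r + 10) = (½ + U)/(10 + r))
E(-3, -1*2) + 121*(-115) = (½ - 3)/(10 - 1*2) + 121*(-115) = -5/2/(10 - 2) - 13915 = -5/2/8 - 13915 = (⅛)*(-5/2) - 13915 = -5/16 - 13915 = -222645/16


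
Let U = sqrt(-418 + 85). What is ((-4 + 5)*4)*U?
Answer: 12*I*sqrt(37) ≈ 72.993*I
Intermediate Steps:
U = 3*I*sqrt(37) (U = sqrt(-333) = 3*I*sqrt(37) ≈ 18.248*I)
((-4 + 5)*4)*U = ((-4 + 5)*4)*(3*I*sqrt(37)) = (1*4)*(3*I*sqrt(37)) = 4*(3*I*sqrt(37)) = 12*I*sqrt(37)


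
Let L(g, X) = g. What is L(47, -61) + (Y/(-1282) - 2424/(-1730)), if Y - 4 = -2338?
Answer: 27846202/554465 ≈ 50.222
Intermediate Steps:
Y = -2334 (Y = 4 - 2338 = -2334)
L(47, -61) + (Y/(-1282) - 2424/(-1730)) = 47 + (-2334/(-1282) - 2424/(-1730)) = 47 + (-2334*(-1/1282) - 2424*(-1/1730)) = 47 + (1167/641 + 1212/865) = 47 + 1786347/554465 = 27846202/554465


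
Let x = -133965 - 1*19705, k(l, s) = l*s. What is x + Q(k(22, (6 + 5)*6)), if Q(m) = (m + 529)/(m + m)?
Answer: -446255699/2904 ≈ -1.5367e+5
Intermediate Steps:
Q(m) = (529 + m)/(2*m) (Q(m) = (529 + m)/((2*m)) = (529 + m)*(1/(2*m)) = (529 + m)/(2*m))
x = -153670 (x = -133965 - 19705 = -153670)
x + Q(k(22, (6 + 5)*6)) = -153670 + (529 + 22*((6 + 5)*6))/(2*((22*((6 + 5)*6)))) = -153670 + (529 + 22*(11*6))/(2*((22*(11*6)))) = -153670 + (529 + 22*66)/(2*((22*66))) = -153670 + (1/2)*(529 + 1452)/1452 = -153670 + (1/2)*(1/1452)*1981 = -153670 + 1981/2904 = -446255699/2904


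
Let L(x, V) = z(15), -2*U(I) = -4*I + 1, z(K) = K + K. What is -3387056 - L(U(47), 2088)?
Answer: -3387086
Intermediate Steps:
z(K) = 2*K
U(I) = -½ + 2*I (U(I) = -(-4*I + 1)/2 = -(1 - 4*I)/2 = -½ + 2*I)
L(x, V) = 30 (L(x, V) = 2*15 = 30)
-3387056 - L(U(47), 2088) = -3387056 - 1*30 = -3387056 - 30 = -3387086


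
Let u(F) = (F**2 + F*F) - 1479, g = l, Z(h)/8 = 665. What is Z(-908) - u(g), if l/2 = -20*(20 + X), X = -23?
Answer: -22001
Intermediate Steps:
Z(h) = 5320 (Z(h) = 8*665 = 5320)
l = 120 (l = 2*(-20*(20 - 23)) = 2*(-20*(-3)) = 2*60 = 120)
g = 120
u(F) = -1479 + 2*F**2 (u(F) = (F**2 + F**2) - 1479 = 2*F**2 - 1479 = -1479 + 2*F**2)
Z(-908) - u(g) = 5320 - (-1479 + 2*120**2) = 5320 - (-1479 + 2*14400) = 5320 - (-1479 + 28800) = 5320 - 1*27321 = 5320 - 27321 = -22001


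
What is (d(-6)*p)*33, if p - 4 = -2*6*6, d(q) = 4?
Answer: -8976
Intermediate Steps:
p = -68 (p = 4 - 2*6*6 = 4 - 12*6 = 4 - 72 = -68)
(d(-6)*p)*33 = (4*(-68))*33 = -272*33 = -8976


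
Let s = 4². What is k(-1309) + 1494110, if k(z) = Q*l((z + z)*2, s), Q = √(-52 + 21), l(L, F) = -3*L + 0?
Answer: 1494110 + 15708*I*√31 ≈ 1.4941e+6 + 87459.0*I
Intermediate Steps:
s = 16
l(L, F) = -3*L
Q = I*√31 (Q = √(-31) = I*√31 ≈ 5.5678*I)
k(z) = -12*I*z*√31 (k(z) = (I*√31)*(-3*(z + z)*2) = (I*√31)*(-3*2*z*2) = (I*√31)*(-12*z) = -12*I*z*√31)
k(-1309) + 1494110 = -12*I*(-1309)*√31 + 1494110 = 15708*I*√31 + 1494110 = 1494110 + 15708*I*√31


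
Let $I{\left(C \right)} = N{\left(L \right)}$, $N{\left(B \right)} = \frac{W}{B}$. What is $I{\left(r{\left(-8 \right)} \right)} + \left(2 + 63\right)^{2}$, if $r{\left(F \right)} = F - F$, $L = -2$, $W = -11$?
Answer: $\frac{8461}{2} \approx 4230.5$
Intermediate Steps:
$N{\left(B \right)} = - \frac{11}{B}$
$r{\left(F \right)} = 0$
$I{\left(C \right)} = \frac{11}{2}$ ($I{\left(C \right)} = - \frac{11}{-2} = \left(-11\right) \left(- \frac{1}{2}\right) = \frac{11}{2}$)
$I{\left(r{\left(-8 \right)} \right)} + \left(2 + 63\right)^{2} = \frac{11}{2} + \left(2 + 63\right)^{2} = \frac{11}{2} + 65^{2} = \frac{11}{2} + 4225 = \frac{8461}{2}$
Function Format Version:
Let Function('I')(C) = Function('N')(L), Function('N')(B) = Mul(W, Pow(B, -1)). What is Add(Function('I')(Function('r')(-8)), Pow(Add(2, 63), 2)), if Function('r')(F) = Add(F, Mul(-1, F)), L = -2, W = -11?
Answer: Rational(8461, 2) ≈ 4230.5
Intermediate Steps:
Function('N')(B) = Mul(-11, Pow(B, -1))
Function('r')(F) = 0
Function('I')(C) = Rational(11, 2) (Function('I')(C) = Mul(-11, Pow(-2, -1)) = Mul(-11, Rational(-1, 2)) = Rational(11, 2))
Add(Function('I')(Function('r')(-8)), Pow(Add(2, 63), 2)) = Add(Rational(11, 2), Pow(Add(2, 63), 2)) = Add(Rational(11, 2), Pow(65, 2)) = Add(Rational(11, 2), 4225) = Rational(8461, 2)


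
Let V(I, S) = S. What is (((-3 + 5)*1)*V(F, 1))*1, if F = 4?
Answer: 2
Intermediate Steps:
(((-3 + 5)*1)*V(F, 1))*1 = (((-3 + 5)*1)*1)*1 = ((2*1)*1)*1 = (2*1)*1 = 2*1 = 2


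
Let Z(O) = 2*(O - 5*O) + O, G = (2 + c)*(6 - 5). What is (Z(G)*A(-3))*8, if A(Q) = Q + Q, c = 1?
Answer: 1008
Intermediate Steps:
G = 3 (G = (2 + 1)*(6 - 5) = 3*1 = 3)
Z(O) = -7*O (Z(O) = 2*(-4*O) + O = -8*O + O = -7*O)
A(Q) = 2*Q
(Z(G)*A(-3))*8 = ((-7*3)*(2*(-3)))*8 = -21*(-6)*8 = 126*8 = 1008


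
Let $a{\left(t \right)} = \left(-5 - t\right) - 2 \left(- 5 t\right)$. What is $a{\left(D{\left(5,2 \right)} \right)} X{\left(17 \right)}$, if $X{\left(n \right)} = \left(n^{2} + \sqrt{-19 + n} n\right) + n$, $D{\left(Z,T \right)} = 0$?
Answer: $-1530 - 85 i \sqrt{2} \approx -1530.0 - 120.21 i$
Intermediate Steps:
$a{\left(t \right)} = -5 + 9 t$ ($a{\left(t \right)} = \left(-5 - t\right) + 10 t = -5 + 9 t$)
$X{\left(n \right)} = n + n^{2} + n \sqrt{-19 + n}$ ($X{\left(n \right)} = \left(n^{2} + n \sqrt{-19 + n}\right) + n = n + n^{2} + n \sqrt{-19 + n}$)
$a{\left(D{\left(5,2 \right)} \right)} X{\left(17 \right)} = \left(-5 + 9 \cdot 0\right) 17 \left(1 + 17 + \sqrt{-19 + 17}\right) = \left(-5 + 0\right) 17 \left(1 + 17 + \sqrt{-2}\right) = - 5 \cdot 17 \left(1 + 17 + i \sqrt{2}\right) = - 5 \cdot 17 \left(18 + i \sqrt{2}\right) = - 5 \left(306 + 17 i \sqrt{2}\right) = -1530 - 85 i \sqrt{2}$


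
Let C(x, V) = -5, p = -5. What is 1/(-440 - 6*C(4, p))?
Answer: -1/410 ≈ -0.0024390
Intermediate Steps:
1/(-440 - 6*C(4, p)) = 1/(-440 - 6*(-5)) = 1/(-440 + 30) = 1/(-410) = -1/410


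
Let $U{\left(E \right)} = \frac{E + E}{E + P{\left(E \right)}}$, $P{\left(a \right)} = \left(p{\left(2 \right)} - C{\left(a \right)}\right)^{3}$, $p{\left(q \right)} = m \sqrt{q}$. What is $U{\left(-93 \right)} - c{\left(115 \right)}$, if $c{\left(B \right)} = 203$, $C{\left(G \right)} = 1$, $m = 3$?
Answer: $- \frac{1403785}{6983} + \frac{5859 \sqrt{2}}{6983} \approx -199.84$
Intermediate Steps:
$p{\left(q \right)} = 3 \sqrt{q}$
$P{\left(a \right)} = \left(-1 + 3 \sqrt{2}\right)^{3}$ ($P{\left(a \right)} = \left(3 \sqrt{2} - 1\right)^{3} = \left(-1 + 3 \sqrt{2}\right)^{3}$)
$U{\left(E \right)} = \frac{2 E}{-55 + E + 63 \sqrt{2}}$ ($U{\left(E \right)} = \frac{E + E}{E - \left(55 - 63 \sqrt{2}\right)} = \frac{2 E}{-55 + E + 63 \sqrt{2}}$)
$U{\left(-93 \right)} - c{\left(115 \right)} = 2 \left(-93\right) \frac{1}{-55 - 93 + 63 \sqrt{2}} - 203 = 2 \left(-93\right) \frac{1}{-148 + 63 \sqrt{2}} - 203 = - \frac{186}{-148 + 63 \sqrt{2}} - 203 = -203 - \frac{186}{-148 + 63 \sqrt{2}}$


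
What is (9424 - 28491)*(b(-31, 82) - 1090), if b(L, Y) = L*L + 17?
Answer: 2135504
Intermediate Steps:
b(L, Y) = 17 + L² (b(L, Y) = L² + 17 = 17 + L²)
(9424 - 28491)*(b(-31, 82) - 1090) = (9424 - 28491)*((17 + (-31)²) - 1090) = -19067*((17 + 961) - 1090) = -19067*(978 - 1090) = -19067*(-112) = 2135504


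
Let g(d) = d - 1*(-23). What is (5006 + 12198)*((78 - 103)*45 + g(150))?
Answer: -16378208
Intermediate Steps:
g(d) = 23 + d (g(d) = d + 23 = 23 + d)
(5006 + 12198)*((78 - 103)*45 + g(150)) = (5006 + 12198)*((78 - 103)*45 + (23 + 150)) = 17204*(-25*45 + 173) = 17204*(-1125 + 173) = 17204*(-952) = -16378208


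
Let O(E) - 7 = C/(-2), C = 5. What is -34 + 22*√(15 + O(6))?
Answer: -34 + 11*√78 ≈ 63.149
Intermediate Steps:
O(E) = 9/2 (O(E) = 7 + 5/(-2) = 7 + 5*(-½) = 7 - 5/2 = 9/2)
-34 + 22*√(15 + O(6)) = -34 + 22*√(15 + 9/2) = -34 + 22*√(39/2) = -34 + 22*(√78/2) = -34 + 11*√78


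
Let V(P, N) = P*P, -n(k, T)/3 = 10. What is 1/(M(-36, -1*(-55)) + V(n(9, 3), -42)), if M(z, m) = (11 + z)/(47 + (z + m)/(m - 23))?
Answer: 1523/1369900 ≈ 0.0011118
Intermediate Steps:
n(k, T) = -30 (n(k, T) = -3*10 = -30)
M(z, m) = (11 + z)/(47 + (m + z)/(-23 + m))
V(P, N) = P**2
1/(M(-36, -1*(-55)) + V(n(9, 3), -42)) = 1/((-253 - 23*(-36) + 11*(-1*(-55)) - 1*(-55)*(-36))/(-1081 - 36 + 48*(-1*(-55))) + (-30)**2) = 1/((-253 + 828 + 11*55 + 55*(-36))/(-1081 - 36 + 48*55) + 900) = 1/((-253 + 828 + 605 - 1980)/(-1081 - 36 + 2640) + 900) = 1/(-800/1523 + 900) = 1/(1369900/1523) = 1523/1369900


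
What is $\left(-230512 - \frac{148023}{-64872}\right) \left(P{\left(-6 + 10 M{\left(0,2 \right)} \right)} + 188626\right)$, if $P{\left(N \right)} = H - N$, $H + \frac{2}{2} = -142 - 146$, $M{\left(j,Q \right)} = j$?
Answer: $- \frac{18407914148871}{424} \approx -4.3415 \cdot 10^{10}$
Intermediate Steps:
$H = -289$ ($H = -1 - 288 = -289$)
$P{\left(N \right)} = -289 - N$
$\left(-230512 - \frac{148023}{-64872}\right) \left(P{\left(-6 + 10 M{\left(0,2 \right)} \right)} + 188626\right) = \left(-230512 - \frac{148023}{-64872}\right) \left(\left(-289 - \left(-6 + 10 \cdot 0\right)\right) + 188626\right) = \left(-230512 - - \frac{16447}{7208}\right) \left(\left(-289 - \left(-6 + 0\right)\right) + 188626\right) = \left(-230512 + \frac{16447}{7208}\right) \left(\left(-289 - -6\right) + 188626\right) = - \frac{1661514049 \left(\left(-289 + 6\right) + 188626\right)}{7208} = - \frac{1661514049 \left(-283 + 188626\right)}{7208} = \left(- \frac{1661514049}{7208}\right) 188343 = - \frac{18407914148871}{424}$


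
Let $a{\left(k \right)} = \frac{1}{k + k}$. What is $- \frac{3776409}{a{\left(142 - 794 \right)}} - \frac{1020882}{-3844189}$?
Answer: $\frac{18930467839261386}{3844189} \approx 4.9244 \cdot 10^{9}$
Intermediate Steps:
$a{\left(k \right)} = \frac{1}{2 k}$
$- \frac{3776409}{a{\left(142 - 794 \right)}} - \frac{1020882}{-3844189} = - \frac{3776409}{\frac{1}{2} \frac{1}{142 - 794}} - \frac{1020882}{-3844189} = - \frac{3776409}{\frac{1}{2} \frac{1}{142 - 794}} - - \frac{1020882}{3844189} = - \frac{3776409}{\frac{1}{2} \frac{1}{-652}} + \frac{1020882}{3844189} = - \frac{3776409}{\frac{1}{2} \left(- \frac{1}{652}\right)} + \frac{1020882}{3844189} = - \frac{3776409}{- \frac{1}{1304}} + \frac{1020882}{3844189} = \left(-3776409\right) \left(-1304\right) + \frac{1020882}{3844189} = 4924437336 + \frac{1020882}{3844189} = \frac{18930467839261386}{3844189}$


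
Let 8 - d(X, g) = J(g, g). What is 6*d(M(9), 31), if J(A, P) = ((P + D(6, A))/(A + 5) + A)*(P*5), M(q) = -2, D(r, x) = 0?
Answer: -177497/6 ≈ -29583.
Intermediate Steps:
J(A, P) = 5*P*(A + P/(5 + A)) (J(A, P) = ((P + 0)/(A + 5) + A)*(P*5) = (P/(5 + A) + A)*(5*P) = (A + P/(5 + A))*(5*P) = 5*P*(A + P/(5 + A)))
d(X, g) = 8 - 5*g*(g² + 6*g)/(5 + g) (d(X, g) = 8 - 5*g*(g + g² + 5*g)/(5 + g) = 8 - 5*g*(g² + 6*g)/(5 + g))
6*d(M(9), 31) = 6*((40 + 8*31 - 5*31²*(6 + 31))/(5 + 31)) = 6*((40 + 248 - 5*961*37)/36) = 6*((40 + 248 - 177785)/36) = 6*((1/36)*(-177497)) = 6*(-177497/36) = -177497/6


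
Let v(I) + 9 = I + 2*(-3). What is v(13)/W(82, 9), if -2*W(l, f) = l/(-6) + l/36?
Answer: -72/205 ≈ -0.35122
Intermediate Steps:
W(l, f) = 5*l/72 (W(l, f) = -(l/(-6) + l/36)/2 = -(l*(-⅙) + l*(1/36))/2 = -(-l/6 + l/36)/2 = -(-5)*l/72 = 5*l/72)
v(I) = -15 + I (v(I) = -9 + (I + 2*(-3)) = -9 + (I - 6) = -9 + (-6 + I) = -15 + I)
v(13)/W(82, 9) = (-15 + 13)/(((5/72)*82)) = -2/205/36 = -2*36/205 = -72/205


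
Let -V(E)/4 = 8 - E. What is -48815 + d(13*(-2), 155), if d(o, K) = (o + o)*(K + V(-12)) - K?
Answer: -52870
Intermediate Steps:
V(E) = -32 + 4*E (V(E) = -4*(8 - E) = -32 + 4*E)
d(o, K) = -K + 2*o*(-80 + K) (d(o, K) = (o + o)*(K + (-32 + 4*(-12))) - K = (2*o)*(K + (-32 - 48)) - K = (2*o)*(K - 80) - K = (2*o)*(-80 + K) - K = 2*o*(-80 + K) - K = -K + 2*o*(-80 + K))
-48815 + d(13*(-2), 155) = -48815 + (-1*155 - 2080*(-2) + 2*155*(13*(-2))) = -48815 + (-155 - 160*(-26) + 2*155*(-26)) = -48815 + (-155 + 4160 - 8060) = -48815 - 4055 = -52870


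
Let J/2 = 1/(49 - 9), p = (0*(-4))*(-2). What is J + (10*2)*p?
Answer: 1/20 ≈ 0.050000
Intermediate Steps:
p = 0 (p = 0*(-2) = 0)
J = 1/20 (J = 2/(49 - 9) = 2/40 = 2*(1/40) = 1/20 ≈ 0.050000)
J + (10*2)*p = 1/20 + (10*2)*0 = 1/20 + 20*0 = 1/20 + 0 = 1/20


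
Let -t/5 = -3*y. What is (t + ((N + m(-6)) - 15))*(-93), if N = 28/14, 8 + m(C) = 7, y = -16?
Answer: 23622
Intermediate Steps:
m(C) = -1 (m(C) = -8 + 7 = -1)
N = 2 (N = 28*(1/14) = 2)
t = -240 (t = -(-15)*(-16) = -5*48 = -240)
(t + ((N + m(-6)) - 15))*(-93) = (-240 + ((2 - 1) - 15))*(-93) = (-240 + (1 - 15))*(-93) = (-240 - 14)*(-93) = -254*(-93) = 23622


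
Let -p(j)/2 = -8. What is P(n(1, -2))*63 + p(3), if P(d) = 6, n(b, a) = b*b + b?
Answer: 394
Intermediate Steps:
p(j) = 16 (p(j) = -2*(-8) = 16)
n(b, a) = b + b² (n(b, a) = b² + b = b + b²)
P(n(1, -2))*63 + p(3) = 6*63 + 16 = 378 + 16 = 394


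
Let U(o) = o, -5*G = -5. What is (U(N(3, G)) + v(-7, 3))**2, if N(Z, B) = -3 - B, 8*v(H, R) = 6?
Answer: 169/16 ≈ 10.563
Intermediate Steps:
v(H, R) = 3/4 (v(H, R) = (1/8)*6 = 3/4)
G = 1 (G = -1/5*(-5) = 1)
(U(N(3, G)) + v(-7, 3))**2 = ((-3 - 1*1) + 3/4)**2 = ((-3 - 1) + 3/4)**2 = (-4 + 3/4)**2 = (-13/4)**2 = 169/16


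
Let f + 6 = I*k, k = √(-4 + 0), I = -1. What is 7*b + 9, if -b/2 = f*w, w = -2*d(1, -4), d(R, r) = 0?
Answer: 9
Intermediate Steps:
k = 2*I (k = √(-4) = 2*I ≈ 2.0*I)
f = -6 - 2*I ≈ -6.0 - 2.0*I
w = 0 (w = -2*0 = 0)
b = 0 (b = -2*(-6 - 2*I)*0 = -2*0 = 0)
7*b + 9 = 7*0 + 9 = 0 + 9 = 9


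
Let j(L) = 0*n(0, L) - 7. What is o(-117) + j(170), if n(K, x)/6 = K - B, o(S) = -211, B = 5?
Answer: -218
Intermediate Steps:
n(K, x) = -30 + 6*K (n(K, x) = 6*(K - 1*5) = 6*(K - 5) = 6*(-5 + K) = -30 + 6*K)
j(L) = -7 (j(L) = 0*(-30 + 6*0) - 7 = 0*(-30 + 0) - 7 = 0*(-30) - 7 = 0 - 7 = -7)
o(-117) + j(170) = -211 - 7 = -218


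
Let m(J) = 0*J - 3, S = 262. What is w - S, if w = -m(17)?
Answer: -259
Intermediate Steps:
m(J) = -3 (m(J) = 0 - 3 = -3)
w = 3 (w = -1*(-3) = 3)
w - S = 3 - 1*262 = 3 - 262 = -259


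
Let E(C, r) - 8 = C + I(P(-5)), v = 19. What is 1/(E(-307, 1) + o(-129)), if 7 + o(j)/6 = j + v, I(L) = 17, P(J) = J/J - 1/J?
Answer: -1/984 ≈ -0.0010163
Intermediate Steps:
P(J) = 1 - 1/J
o(j) = 72 + 6*j (o(j) = -42 + 6*(j + 19) = -42 + 6*(19 + j) = -42 + (114 + 6*j) = 72 + 6*j)
E(C, r) = 25 + C (E(C, r) = 8 + (C + 17) = 8 + (17 + C) = 25 + C)
1/(E(-307, 1) + o(-129)) = 1/((25 - 307) + (72 + 6*(-129))) = 1/(-282 + (72 - 774)) = 1/(-282 - 702) = 1/(-984) = -1/984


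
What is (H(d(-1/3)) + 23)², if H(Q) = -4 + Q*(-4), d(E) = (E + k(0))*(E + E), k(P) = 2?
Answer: 44521/81 ≈ 549.64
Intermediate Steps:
d(E) = 2*E*(2 + E) (d(E) = (E + 2)*(E + E) = (2 + E)*(2*E) = 2*E*(2 + E))
H(Q) = -4 - 4*Q
(H(d(-1/3)) + 23)² = ((-4 - 8*(-1/3)*(2 - 1/3)) + 23)² = ((-4 - 8*(-1*⅓)*(2 - 1*⅓)) + 23)² = ((-4 - 8*(-1)*(2 - ⅓)/3) + 23)² = ((-4 - 8*(-1)*5/(3*3)) + 23)² = ((-4 - 4*(-10/9)) + 23)² = ((-4 + 40/9) + 23)² = (4/9 + 23)² = (211/9)² = 44521/81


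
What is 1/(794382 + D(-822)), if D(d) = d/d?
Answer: 1/794383 ≈ 1.2588e-6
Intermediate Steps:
D(d) = 1
1/(794382 + D(-822)) = 1/(794382 + 1) = 1/794383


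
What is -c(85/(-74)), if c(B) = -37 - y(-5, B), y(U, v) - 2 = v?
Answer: 2801/74 ≈ 37.851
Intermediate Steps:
y(U, v) = 2 + v
c(B) = -39 - B (c(B) = -37 - (2 + B) = -37 + (-2 - B) = -39 - B)
-c(85/(-74)) = -(-39 - 85/(-74)) = -(-39 - 85*(-1)/74) = -(-39 - 1*(-85/74)) = -(-39 + 85/74) = -1*(-2801/74) = 2801/74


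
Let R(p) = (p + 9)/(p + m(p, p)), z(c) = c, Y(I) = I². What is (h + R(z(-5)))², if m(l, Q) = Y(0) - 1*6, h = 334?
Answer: 13468900/121 ≈ 1.1131e+5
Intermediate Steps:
m(l, Q) = -6 (m(l, Q) = 0² - 1*6 = 0 - 6 = -6)
R(p) = (9 + p)/(-6 + p) (R(p) = (p + 9)/(p - 6) = (9 + p)/(-6 + p))
(h + R(z(-5)))² = (334 + (9 - 5)/(-6 - 5))² = (334 + 4/(-11))² = (334 - 1/11*4)² = (334 - 4/11)² = (3670/11)² = 13468900/121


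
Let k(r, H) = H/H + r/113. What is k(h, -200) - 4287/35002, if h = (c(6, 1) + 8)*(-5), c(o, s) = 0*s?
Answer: 2070715/3955226 ≈ 0.52354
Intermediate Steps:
c(o, s) = 0
h = -40 (h = (0 + 8)*(-5) = 8*(-5) = -40)
k(r, H) = 1 + r/113 (k(r, H) = 1 + r*(1/113) = 1 + r/113)
k(h, -200) - 4287/35002 = (1 + (1/113)*(-40)) - 4287/35002 = (1 - 40/113) - 4287*1/35002 = 73/113 - 4287/35002 = 2070715/3955226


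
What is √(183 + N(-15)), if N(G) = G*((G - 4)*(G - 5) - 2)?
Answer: I*√5487 ≈ 74.074*I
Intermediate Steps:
N(G) = G*(-2 + (-5 + G)*(-4 + G)) (N(G) = G*((-4 + G)*(-5 + G) - 2) = G*((-5 + G)*(-4 + G) - 2) = G*(-2 + (-5 + G)*(-4 + G)))
√(183 + N(-15)) = √(183 - 15*(18 + (-15)² - 9*(-15))) = √(183 - 15*(18 + 225 + 135)) = √(183 - 15*378) = √(183 - 5670) = √(-5487) = I*√5487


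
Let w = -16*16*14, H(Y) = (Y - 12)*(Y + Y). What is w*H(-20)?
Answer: -4587520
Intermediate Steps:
H(Y) = 2*Y*(-12 + Y) (H(Y) = (-12 + Y)*(2*Y) = 2*Y*(-12 + Y))
w = -3584 (w = -256*14 = -3584)
w*H(-20) = -7168*(-20)*(-12 - 20) = -7168*(-20)*(-32) = -3584*1280 = -4587520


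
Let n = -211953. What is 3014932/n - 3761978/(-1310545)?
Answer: -3153841534906/277773944385 ≈ -11.354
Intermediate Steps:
3014932/n - 3761978/(-1310545) = 3014932/(-211953) - 3761978/(-1310545) = 3014932*(-1/211953) - 3761978*(-1/1310545) = -3014932/211953 + 3761978/1310545 = -3153841534906/277773944385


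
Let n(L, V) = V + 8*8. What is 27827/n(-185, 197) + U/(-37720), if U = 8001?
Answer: 1047546179/9844920 ≈ 106.40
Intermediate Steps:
n(L, V) = 64 + V (n(L, V) = V + 64 = 64 + V)
27827/n(-185, 197) + U/(-37720) = 27827/(64 + 197) + 8001/(-37720) = 27827/261 + 8001*(-1/37720) = 27827*(1/261) - 8001/37720 = 27827/261 - 8001/37720 = 1047546179/9844920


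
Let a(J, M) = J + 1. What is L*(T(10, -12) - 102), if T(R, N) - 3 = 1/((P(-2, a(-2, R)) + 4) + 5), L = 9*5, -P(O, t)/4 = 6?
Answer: -4458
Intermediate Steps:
a(J, M) = 1 + J
P(O, t) = -24 (P(O, t) = -4*6 = -24)
L = 45
T(R, N) = 44/15 (T(R, N) = 3 + 1/((-24 + 4) + 5) = 3 + 1/(-20 + 5) = 3 + 1/(-15) = 3 - 1/15 = 44/15)
L*(T(10, -12) - 102) = 45*(44/15 - 102) = 45*(-1486/15) = -4458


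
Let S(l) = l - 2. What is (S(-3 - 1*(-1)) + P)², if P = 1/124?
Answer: 245025/15376 ≈ 15.936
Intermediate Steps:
S(l) = -2 + l
P = 1/124 ≈ 0.0080645
(S(-3 - 1*(-1)) + P)² = ((-2 + (-3 - 1*(-1))) + 1/124)² = ((-2 + (-3 + 1)) + 1/124)² = ((-2 - 2) + 1/124)² = (-4 + 1/124)² = (-495/124)² = 245025/15376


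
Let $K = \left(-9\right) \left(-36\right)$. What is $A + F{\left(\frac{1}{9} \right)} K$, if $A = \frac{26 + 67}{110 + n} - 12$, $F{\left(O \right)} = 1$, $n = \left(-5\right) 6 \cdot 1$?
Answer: $\frac{25053}{80} \approx 313.16$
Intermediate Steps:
$n = -30$ ($n = \left(-30\right) 1 = -30$)
$A = - \frac{867}{80}$ ($A = \frac{26 + 67}{110 - 30} - 12 = \frac{93}{80} - 12 = - \frac{867}{80} \approx -10.837$)
$K = 324$
$A + F{\left(\frac{1}{9} \right)} K = - \frac{867}{80} + 1 \cdot 324 = - \frac{867}{80} + 324 = \frac{25053}{80}$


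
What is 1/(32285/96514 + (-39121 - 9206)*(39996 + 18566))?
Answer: -8774/24831523538141 ≈ -3.5334e-10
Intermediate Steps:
1/(32285/96514 + (-39121 - 9206)*(39996 + 18566)) = 1/(32285*(1/96514) - 48327*58562) = 1/(2935/8774 - 2830125774) = 1/(-24831523538141/8774) = -8774/24831523538141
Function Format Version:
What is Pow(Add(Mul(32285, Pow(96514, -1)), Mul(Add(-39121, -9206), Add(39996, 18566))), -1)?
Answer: Rational(-8774, 24831523538141) ≈ -3.5334e-10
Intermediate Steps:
Pow(Add(Mul(32285, Pow(96514, -1)), Mul(Add(-39121, -9206), Add(39996, 18566))), -1) = Pow(Add(Mul(32285, Rational(1, 96514)), Mul(-48327, 58562)), -1) = Pow(Add(Rational(2935, 8774), -2830125774), -1) = Pow(Rational(-24831523538141, 8774), -1) = Rational(-8774, 24831523538141)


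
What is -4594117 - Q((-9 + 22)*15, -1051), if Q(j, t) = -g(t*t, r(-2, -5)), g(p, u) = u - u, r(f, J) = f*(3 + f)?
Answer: -4594117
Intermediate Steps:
g(p, u) = 0
Q(j, t) = 0 (Q(j, t) = -1*0 = 0)
-4594117 - Q((-9 + 22)*15, -1051) = -4594117 - 1*0 = -4594117 + 0 = -4594117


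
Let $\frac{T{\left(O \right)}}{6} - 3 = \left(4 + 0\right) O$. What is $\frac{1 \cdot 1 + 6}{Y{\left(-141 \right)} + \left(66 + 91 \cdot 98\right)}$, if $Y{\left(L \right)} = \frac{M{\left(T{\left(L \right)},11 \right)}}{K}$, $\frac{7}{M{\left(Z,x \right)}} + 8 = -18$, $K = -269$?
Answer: $\frac{48958}{62834103} \approx 0.00077916$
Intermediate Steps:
$T{\left(O \right)} = 18 + 24 O$ ($T{\left(O \right)} = 18 + 6 \left(4 + 0\right) O = 18 + 6 \cdot 4 O = 18 + 24 O$)
$M{\left(Z,x \right)} = - \frac{7}{26}$ ($M{\left(Z,x \right)} = \frac{7}{-8 - 18} = \frac{7}{-26} = 7 \left(- \frac{1}{26}\right) = - \frac{7}{26}$)
$Y{\left(L \right)} = \frac{7}{6994}$ ($Y{\left(L \right)} = - \frac{7}{26 \left(-269\right)} = \left(- \frac{7}{26}\right) \left(- \frac{1}{269}\right) = \frac{7}{6994}$)
$\frac{1 \cdot 1 + 6}{Y{\left(-141 \right)} + \left(66 + 91 \cdot 98\right)} = \frac{1 \cdot 1 + 6}{\frac{7}{6994} + \left(66 + 91 \cdot 98\right)} = \frac{1 + 6}{\frac{7}{6994} + \left(66 + 8918\right)} = \frac{7}{\frac{7}{6994} + 8984} = \frac{7}{\frac{62834103}{6994}} = 7 \cdot \frac{6994}{62834103} = \frac{48958}{62834103}$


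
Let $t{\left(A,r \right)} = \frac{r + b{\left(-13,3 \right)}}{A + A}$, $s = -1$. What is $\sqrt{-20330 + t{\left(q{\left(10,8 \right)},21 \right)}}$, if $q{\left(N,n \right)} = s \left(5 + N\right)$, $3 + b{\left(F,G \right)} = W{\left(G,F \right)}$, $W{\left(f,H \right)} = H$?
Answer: $\frac{i \sqrt{731886}}{6} \approx 142.58 i$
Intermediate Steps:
$b{\left(F,G \right)} = -3 + F$
$q{\left(N,n \right)} = -5 - N$ ($q{\left(N,n \right)} = - (5 + N) = -5 - N$)
$t{\left(A,r \right)} = \frac{-16 + r}{2 A}$ ($t{\left(A,r \right)} = \frac{r - 16}{A + A} = \frac{r - 16}{2 A} = \left(-16 + r\right) \frac{1}{2 A} = \frac{-16 + r}{2 A}$)
$\sqrt{-20330 + t{\left(q{\left(10,8 \right)},21 \right)}} = \sqrt{-20330 + \frac{-16 + 21}{2 \left(-5 - 10\right)}} = \sqrt{-20330 + \frac{1}{2} \frac{1}{-5 - 10} \cdot 5} = \sqrt{-20330 + \frac{1}{2} \frac{1}{-15} \cdot 5} = \sqrt{-20330 + \frac{1}{2} \left(- \frac{1}{15}\right) 5} = \sqrt{-20330 - \frac{1}{6}} = \sqrt{- \frac{121981}{6}} = \frac{i \sqrt{731886}}{6}$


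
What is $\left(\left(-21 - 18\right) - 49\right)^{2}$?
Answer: $7744$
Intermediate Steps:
$\left(\left(-21 - 18\right) - 49\right)^{2} = \left(-39 - 49\right)^{2} = \left(-88\right)^{2} = 7744$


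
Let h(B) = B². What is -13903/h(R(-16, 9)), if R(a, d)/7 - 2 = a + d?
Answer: -13903/1225 ≈ -11.349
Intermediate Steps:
R(a, d) = 14 + 7*a + 7*d (R(a, d) = 14 + 7*(a + d) = 14 + (7*a + 7*d) = 14 + 7*a + 7*d)
-13903/h(R(-16, 9)) = -13903/(14 + 7*(-16) + 7*9)² = -13903/(14 - 112 + 63)² = -13903/((-35)²) = -13903/1225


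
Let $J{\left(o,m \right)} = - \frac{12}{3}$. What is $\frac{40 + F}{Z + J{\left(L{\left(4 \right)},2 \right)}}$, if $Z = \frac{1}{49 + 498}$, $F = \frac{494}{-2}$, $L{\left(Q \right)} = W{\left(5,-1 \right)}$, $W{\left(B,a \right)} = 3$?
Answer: $\frac{12581}{243} \approx 51.774$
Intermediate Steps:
$L{\left(Q \right)} = 3$
$F = -247$ ($F = 494 \left(- \frac{1}{2}\right) = -247$)
$Z = \frac{1}{547} \approx 0.0018282$
$J{\left(o,m \right)} = -4$ ($J{\left(o,m \right)} = \left(-12\right) \frac{1}{3} = -4$)
$\frac{40 + F}{Z + J{\left(L{\left(4 \right)},2 \right)}} = \frac{40 - 247}{\frac{1}{547} - 4} = - \frac{207}{- \frac{2187}{547}} = \left(-207\right) \left(- \frac{547}{2187}\right) = \frac{12581}{243}$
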